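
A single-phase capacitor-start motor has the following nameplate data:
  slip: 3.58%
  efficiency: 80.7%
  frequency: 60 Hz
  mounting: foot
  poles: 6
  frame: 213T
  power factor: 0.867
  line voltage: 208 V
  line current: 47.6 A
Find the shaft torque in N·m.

P_in = V·I·cosφ = 208 × 47.6 × 0.867 = 8584 W
P_out = η·P_in = 0.807 × 8584 = 6927 W
n_s = 120×60/6 = 1200 rpm; n = 1200×(1−0.0358) = 1157 rpm
ω = 2π×1157/60 = 121.2 rad/s
τ = P_out/ω = 6927/121.2 = 57.2 N·m

57.2 N·m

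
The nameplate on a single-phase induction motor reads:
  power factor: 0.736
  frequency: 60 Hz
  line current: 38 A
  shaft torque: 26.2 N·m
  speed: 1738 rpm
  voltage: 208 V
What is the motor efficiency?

ω = 2π × 1738/60 = 182 rad/s; P_out = τω = 26.2 × 182 = 4768 W
P_in = V·I·cosφ = 208 × 38 × 0.736 = 5817 W
η = P_out / P_in = 4768 / 5817 = 0.820 = 82.0%

82.0 %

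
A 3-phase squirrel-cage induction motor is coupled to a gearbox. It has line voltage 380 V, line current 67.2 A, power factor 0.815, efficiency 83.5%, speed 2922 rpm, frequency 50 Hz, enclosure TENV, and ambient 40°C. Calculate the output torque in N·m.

98.4 N·m

P_in = √3·V·I·cosφ = 1.732 × 380 × 67.2 × 0.815 = 36046 W
P_out = η·P_in = 0.835 × 36046 = 30098 W
n = 2922 rpm
ω = 2π×2922/60 = 306 rad/s
τ = P_out/ω = 30098/306 = 98.4 N·m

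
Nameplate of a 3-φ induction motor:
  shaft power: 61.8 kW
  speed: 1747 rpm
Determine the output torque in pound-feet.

ω = 2π × 1747/60 = 182.9 rad/s
τ = P/ω = 61800/182.9 = 337.9 N·m
In lb·ft: 337.9/1.356 = 249 lb·ft

249 lb·ft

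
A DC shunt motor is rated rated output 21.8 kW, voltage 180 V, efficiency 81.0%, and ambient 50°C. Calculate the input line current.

150 A

P_out = 21.8 kW = 21800 W
P_in = P_out / η = 21800 / 0.810 = 26914 W
I = P_in / V = 26914 / 180 = 150 A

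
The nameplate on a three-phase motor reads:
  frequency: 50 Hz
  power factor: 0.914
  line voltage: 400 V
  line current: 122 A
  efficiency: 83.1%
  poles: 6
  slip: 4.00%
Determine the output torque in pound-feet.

471 lb·ft

P_in = √3·V·I·cosφ = 1.732 × 400 × 122 × 0.914 = 77253 W
P_out = η·P_in = 0.831 × 77253 = 64197 W
n_s = 120×50/6 = 1000 rpm; n = 1000×(1−0.04) = 960 rpm
ω = 2π×960/60 = 100.5 rad/s
τ = P_out/ω = 64197/100.5 = 638.8 N·m
In lb·ft: 638.8/1.356 = 471 lb·ft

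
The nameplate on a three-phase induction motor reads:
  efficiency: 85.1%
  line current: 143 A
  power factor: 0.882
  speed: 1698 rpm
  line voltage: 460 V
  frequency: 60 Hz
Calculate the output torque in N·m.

P_in = √3·V·I·cosφ = 1.732 × 460 × 143 × 0.882 = 100487 W
P_out = η·P_in = 0.851 × 100487 = 85514 W
n = 1698 rpm
ω = 2π×1698/60 = 177.8 rad/s
τ = P_out/ω = 85514/177.8 = 481 N·m

481 N·m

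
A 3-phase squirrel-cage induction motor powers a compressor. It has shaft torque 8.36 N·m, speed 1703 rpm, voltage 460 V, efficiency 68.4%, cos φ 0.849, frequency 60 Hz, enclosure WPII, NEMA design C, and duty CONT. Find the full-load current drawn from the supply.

ω = 2π×1703/60 = 178.3 rad/s; P_out = τω = 8.36 × 178.3 = 1491 W
P_in = P_out / η = 1491 / 0.684 = 2180 W
I_L = P_in / (√3·V_L·cosφ) = 2180 / (1.732 × 460 × 0.849) = 3.22 A

3.22 A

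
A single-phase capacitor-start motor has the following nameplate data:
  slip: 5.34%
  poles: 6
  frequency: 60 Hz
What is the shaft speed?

1136 rpm

n_s = 120f/p = 120×60/6 = 1200 rpm
n = n_s(1 − s) = 1200 × (1 − 0.0534) = 1136 rpm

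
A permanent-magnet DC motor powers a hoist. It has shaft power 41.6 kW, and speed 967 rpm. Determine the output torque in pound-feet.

303 lb·ft

ω = 2π × 967/60 = 101.3 rad/s
τ = P/ω = 41600/101.3 = 410.7 N·m
In lb·ft: 410.7/1.356 = 303 lb·ft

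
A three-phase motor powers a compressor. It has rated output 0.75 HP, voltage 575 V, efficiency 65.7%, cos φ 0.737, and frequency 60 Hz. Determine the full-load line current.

P_out = 0.75 × 746 = 560 W
P_in = P_out / η = 560 / 0.657 = 852 W
I_L = P_in / (√3·V_L·cosφ) = 852 / (1.732 × 575 × 0.737) = 1.16 A

1.16 A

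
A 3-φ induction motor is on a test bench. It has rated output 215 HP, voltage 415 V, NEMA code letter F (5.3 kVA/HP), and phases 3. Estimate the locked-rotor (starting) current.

S_LR = 5.3 × 215 = 1139.5 kVA
I_LR = S_LR/(√3·V_L) = 1139500/(1.732×415) = 1590 A

1590 A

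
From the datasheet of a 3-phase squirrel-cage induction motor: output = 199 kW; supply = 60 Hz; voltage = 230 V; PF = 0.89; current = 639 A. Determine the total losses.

P_in = √3·V·I·cosφ = 1.732×230×639×0.89 = 226551 W
P_out = 199000 W
Losses = P_in − P_out = 226551 − 199000 = 27551 W

27600 W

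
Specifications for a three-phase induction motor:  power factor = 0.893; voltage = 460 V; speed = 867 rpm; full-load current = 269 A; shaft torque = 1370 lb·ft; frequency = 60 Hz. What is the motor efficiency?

τ = 1370 lb·ft × 1.356 = 1858 N·m
ω = 2π × 867/60 = 90.79 rad/s; P_out = τω = 1858 × 90.79 = 168688 W
P_in = √3·V_L·I_L·cosφ = 1.732 × 460 × 269 × 0.893 = 191386 W
η = P_out / P_in = 168688 / 191386 = 0.881 = 88.1%

88.1 %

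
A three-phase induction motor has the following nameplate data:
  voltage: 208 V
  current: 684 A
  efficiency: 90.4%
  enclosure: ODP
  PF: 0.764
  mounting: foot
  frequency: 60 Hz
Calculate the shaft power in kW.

P_in = √3·V·I·cosφ = 1.732 × 208 × 684 × 0.764 = 188261 W
P_out = η·P_in = 0.904 × 188261 = 170188 W

170 kW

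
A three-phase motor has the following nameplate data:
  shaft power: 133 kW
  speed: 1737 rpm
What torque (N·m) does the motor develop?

ω = 2π × 1737/60 = 181.9 rad/s
τ = P/ω = 133000/181.9 = 731 N·m

731 N·m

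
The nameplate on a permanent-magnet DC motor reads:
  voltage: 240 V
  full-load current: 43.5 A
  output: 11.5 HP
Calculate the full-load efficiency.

82.2 %

P_out = 11.5 × 746 = 8579 W
P_in = V·I = 240 × 43.5 = 10440 W
η = P_out / P_in = 8579 / 10440 = 0.822 = 82.2%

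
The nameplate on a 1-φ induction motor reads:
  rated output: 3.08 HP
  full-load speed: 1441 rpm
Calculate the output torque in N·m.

P_out = 3.08 × 746 = 2298 W
ω = 2π × 1441/60 = 150.9 rad/s
τ = P_out/ω = 2298/150.9 = 15.2 N·m

15.2 N·m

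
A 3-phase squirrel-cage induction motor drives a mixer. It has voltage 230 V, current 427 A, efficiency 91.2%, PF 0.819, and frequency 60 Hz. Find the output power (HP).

P_in = √3·V·I·cosφ = 1.732 × 230 × 427 × 0.819 = 139312 W
P_out = η·P_in = 0.912 × 139312 = 127053 W
= 127053/746 = 170 HP

170 HP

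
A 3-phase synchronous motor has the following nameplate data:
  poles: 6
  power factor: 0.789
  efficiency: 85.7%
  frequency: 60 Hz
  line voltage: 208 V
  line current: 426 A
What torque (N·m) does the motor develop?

826 N·m

P_in = √3·V·I·cosφ = 1.732 × 208 × 426 × 0.789 = 121087 W
P_out = η·P_in = 0.857 × 121087 = 103772 W
n = n_s = 120×60/6 = 1200 rpm (synchronous)
ω = 2π×1200/60 = 125.7 rad/s
τ = P_out/ω = 103772/125.7 = 826 N·m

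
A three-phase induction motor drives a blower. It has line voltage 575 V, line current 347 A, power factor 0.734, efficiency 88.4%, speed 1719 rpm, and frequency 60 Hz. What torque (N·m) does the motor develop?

P_in = √3·V·I·cosφ = 1.732 × 575 × 347 × 0.734 = 253654 W
P_out = η·P_in = 0.884 × 253654 = 224230 W
n = 1719 rpm
ω = 2π×1719/60 = 180 rad/s
τ = P_out/ω = 224230/180 = 1250 N·m

1250 N·m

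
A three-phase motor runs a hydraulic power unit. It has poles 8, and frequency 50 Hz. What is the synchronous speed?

750 rpm

n_s = 120f/p = 120×50/8 = 750 rpm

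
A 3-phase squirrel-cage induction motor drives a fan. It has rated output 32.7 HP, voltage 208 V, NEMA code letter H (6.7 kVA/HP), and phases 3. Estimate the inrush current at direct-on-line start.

608 A

S_LR = 6.7 × 32.7 = 219.09 kVA
I_LR = S_LR/(√3·V_L) = 219090/(1.732×208) = 608 A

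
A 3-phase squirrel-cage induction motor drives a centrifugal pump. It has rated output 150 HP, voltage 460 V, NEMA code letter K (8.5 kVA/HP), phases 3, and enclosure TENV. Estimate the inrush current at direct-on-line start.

1600 A

S_LR = 8.5 × 150 = 1275 kVA
I_LR = S_LR/(√3·V_L) = 1275000/(1.732×460) = 1600 A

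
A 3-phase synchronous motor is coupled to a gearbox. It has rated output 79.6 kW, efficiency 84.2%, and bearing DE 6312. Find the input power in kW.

94.5 kW

P_out = 79600 W
P_in = P_out/η = 79600/0.842 = 94537 W = 94.5 kW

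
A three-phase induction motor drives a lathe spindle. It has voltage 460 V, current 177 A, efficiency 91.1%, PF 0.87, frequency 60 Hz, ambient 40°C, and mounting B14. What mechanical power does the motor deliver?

P_in = √3·V·I·cosφ = 1.732 × 460 × 177 × 0.87 = 122687 W
P_out = η·P_in = 0.911 × 122687 = 111768 W

112 kW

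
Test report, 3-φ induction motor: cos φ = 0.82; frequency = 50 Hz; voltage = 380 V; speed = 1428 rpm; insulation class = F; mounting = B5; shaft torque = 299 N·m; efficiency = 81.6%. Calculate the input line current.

102 A

ω = 2π×1428/60 = 149.5 rad/s; P_out = τω = 299 × 149.5 = 44701 W
P_in = P_out / η = 44701 / 0.816 = 54781 W
I_L = P_in / (√3·V_L·cosφ) = 54781 / (1.732 × 380 × 0.82) = 102 A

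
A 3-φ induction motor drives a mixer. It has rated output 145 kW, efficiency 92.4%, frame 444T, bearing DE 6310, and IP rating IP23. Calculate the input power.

157 kW

P_out = 145000 W
P_in = P_out/η = 145000/0.924 = 156926 W = 157 kW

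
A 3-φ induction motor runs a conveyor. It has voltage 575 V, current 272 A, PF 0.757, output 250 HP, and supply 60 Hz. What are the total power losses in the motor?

18.6 kW

P_in = √3·V·I·cosφ = 1.732×575×272×0.757 = 205060 W
P_out = 250×746 = 186500 W
Losses = P_in − P_out = 205060 − 186500 = 18560 W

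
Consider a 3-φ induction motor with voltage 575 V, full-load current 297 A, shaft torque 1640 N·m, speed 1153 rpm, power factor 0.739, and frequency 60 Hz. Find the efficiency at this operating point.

ω = 2π × 1153/60 = 120.7 rad/s; P_out = τω = 1640 × 120.7 = 197948 W
P_in = √3·V_L·I_L·cosφ = 1.732 × 575 × 297 × 0.739 = 218583 W
η = P_out / P_in = 197948 / 218583 = 0.906 = 90.6%

90.6 %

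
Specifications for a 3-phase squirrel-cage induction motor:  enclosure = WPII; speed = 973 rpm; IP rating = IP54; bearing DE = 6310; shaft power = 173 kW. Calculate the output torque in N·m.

ω = 2π × 973/60 = 101.9 rad/s
τ = P/ω = 173000/101.9 = 1700 N·m

1700 N·m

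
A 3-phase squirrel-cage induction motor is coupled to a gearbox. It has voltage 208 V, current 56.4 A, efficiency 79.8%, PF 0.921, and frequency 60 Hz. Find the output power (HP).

20 HP

P_in = √3·V·I·cosφ = 1.732 × 208 × 56.4 × 0.921 = 18713 W
P_out = η·P_in = 0.798 × 18713 = 14933 W
= 14933/746 = 20 HP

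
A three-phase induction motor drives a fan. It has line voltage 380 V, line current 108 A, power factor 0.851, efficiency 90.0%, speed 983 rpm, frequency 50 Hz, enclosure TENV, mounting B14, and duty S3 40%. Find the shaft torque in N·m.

P_in = √3·V·I·cosφ = 1.732 × 380 × 108 × 0.851 = 60490 W
P_out = η·P_in = 0.9 × 60490 = 54441 W
n = 983 rpm
ω = 2π×983/60 = 102.9 rad/s
τ = P_out/ω = 54441/102.9 = 529 N·m

529 N·m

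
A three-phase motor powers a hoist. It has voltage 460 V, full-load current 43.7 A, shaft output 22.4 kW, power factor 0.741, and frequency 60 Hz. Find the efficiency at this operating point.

86.8 %

P_out = 22.4 kW = 22400 W
P_in = √3·V_L·I_L·cosφ = 1.732 × 460 × 43.7 × 0.741 = 25799 W
η = P_out / P_in = 22400 / 25799 = 0.868 = 86.8%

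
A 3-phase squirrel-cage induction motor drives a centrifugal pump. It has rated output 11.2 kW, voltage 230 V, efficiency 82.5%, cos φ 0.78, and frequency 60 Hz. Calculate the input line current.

43.7 A

P_out = 11.2 kW = 11200 W
P_in = P_out / η = 11200 / 0.825 = 13576 W
I_L = P_in / (√3·V_L·cosφ) = 13576 / (1.732 × 230 × 0.78) = 43.7 A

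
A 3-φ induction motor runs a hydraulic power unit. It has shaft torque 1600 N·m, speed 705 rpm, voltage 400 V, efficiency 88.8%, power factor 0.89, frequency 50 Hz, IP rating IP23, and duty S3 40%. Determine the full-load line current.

216 A

ω = 2π×705/60 = 73.83 rad/s; P_out = τω = 1600 × 73.83 = 118128 W
P_in = P_out / η = 118128 / 0.888 = 133027 W
I_L = P_in / (√3·V_L·cosφ) = 133027 / (1.732 × 400 × 0.89) = 216 A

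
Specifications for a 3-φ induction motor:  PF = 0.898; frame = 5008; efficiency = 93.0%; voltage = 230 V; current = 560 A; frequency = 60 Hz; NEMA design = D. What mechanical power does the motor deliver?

P_in = √3·V·I·cosφ = 1.732 × 230 × 560 × 0.898 = 200327 W
P_out = η·P_in = 0.93 × 200327 = 186304 W

186 kW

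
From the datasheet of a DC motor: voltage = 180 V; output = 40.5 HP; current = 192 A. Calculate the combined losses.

4350 W

P_in = V·I = 180×192 = 34560 W
P_out = 40.5×746 = 30213 W
Losses = P_in − P_out = 34560 − 30213 = 4347 W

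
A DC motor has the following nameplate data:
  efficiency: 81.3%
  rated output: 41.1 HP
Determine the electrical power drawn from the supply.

37.7 kW

P_out = 41.1 × 746 = 30661 W
P_in = P_out/η = 30661/0.813 = 37713 W = 37.7 kW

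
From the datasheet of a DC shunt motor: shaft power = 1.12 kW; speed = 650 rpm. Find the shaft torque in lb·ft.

ω = 2π × 650/60 = 68.07 rad/s
τ = P/ω = 1120/68.07 = 16.45 N·m
In lb·ft: 16.45/1.356 = 12.1 lb·ft

12.1 lb·ft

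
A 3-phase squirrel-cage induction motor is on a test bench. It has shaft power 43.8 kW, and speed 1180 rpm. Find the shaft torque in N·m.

354 N·m

ω = 2π × 1180/60 = 123.6 rad/s
τ = P/ω = 43800/123.6 = 354 N·m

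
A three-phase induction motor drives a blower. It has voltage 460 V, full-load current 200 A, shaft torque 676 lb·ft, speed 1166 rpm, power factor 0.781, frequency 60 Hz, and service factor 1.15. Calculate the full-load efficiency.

τ = 676 lb·ft × 1.356 = 916.7 N·m
ω = 2π × 1166/60 = 122.1 rad/s; P_out = τω = 916.7 × 122.1 = 111929 W
P_in = √3·V_L·I_L·cosφ = 1.732 × 460 × 200 × 0.781 = 124448 W
η = P_out / P_in = 111929 / 124448 = 0.899 = 89.9%

89.9 %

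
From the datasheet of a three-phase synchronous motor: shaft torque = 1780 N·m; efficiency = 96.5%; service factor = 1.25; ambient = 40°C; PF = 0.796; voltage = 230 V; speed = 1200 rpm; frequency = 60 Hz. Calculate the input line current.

ω = 2π×1200/60 = 125.7 rad/s; P_out = τω = 1780 × 125.7 = 223746 W
P_in = P_out / η = 223746 / 0.965 = 231861 W
I_L = P_in / (√3·V_L·cosφ) = 231861 / (1.732 × 230 × 0.796) = 731 A

731 A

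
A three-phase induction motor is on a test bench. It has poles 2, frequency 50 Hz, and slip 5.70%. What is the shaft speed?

n_s = 120f/p = 120×50/2 = 3000 rpm
n = n_s(1 − s) = 3000 × (1 − 0.057) = 2829 rpm

2829 rpm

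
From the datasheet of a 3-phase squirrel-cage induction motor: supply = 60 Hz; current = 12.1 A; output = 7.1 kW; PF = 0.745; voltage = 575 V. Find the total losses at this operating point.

P_in = √3·V·I·cosφ = 1.732×575×12.1×0.745 = 8978 W
P_out = 7100 W
Losses = P_in − P_out = 8978 − 7100 = 1878 W

1880 W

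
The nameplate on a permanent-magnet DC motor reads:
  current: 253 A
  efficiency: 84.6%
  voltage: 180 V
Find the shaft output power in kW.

P_in = V·I = 180 × 253 = 45540 W
P_out = η·P_in = 0.846 × 45540 = 38527 W

38.5 kW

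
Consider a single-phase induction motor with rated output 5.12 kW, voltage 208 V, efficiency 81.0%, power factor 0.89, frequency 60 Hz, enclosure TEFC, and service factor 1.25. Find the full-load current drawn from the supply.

34.1 A

P_out = 5.12 kW = 5120 W
P_in = P_out / η = 5120 / 0.810 = 6321 W
I = P_in / (V·cosφ) = 6321 / (208 × 0.89) = 34.1 A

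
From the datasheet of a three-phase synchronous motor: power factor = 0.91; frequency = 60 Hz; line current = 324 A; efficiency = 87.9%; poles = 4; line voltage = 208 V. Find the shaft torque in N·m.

495 N·m

P_in = √3·V·I·cosφ = 1.732 × 208 × 324 × 0.91 = 106218 W
P_out = η·P_in = 0.879 × 106218 = 93366 W
n = n_s = 120×60/4 = 1800 rpm (synchronous)
ω = 2π×1800/60 = 188.5 rad/s
τ = P_out/ω = 93366/188.5 = 495 N·m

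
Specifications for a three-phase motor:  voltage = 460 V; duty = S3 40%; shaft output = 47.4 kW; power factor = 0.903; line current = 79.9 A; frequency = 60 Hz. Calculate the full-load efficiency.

P_out = 47.4 kW = 47400 W
P_in = √3·V_L·I_L·cosφ = 1.732 × 460 × 79.9 × 0.903 = 57483 W
η = P_out / P_in = 47400 / 57483 = 0.825 = 82.5%

82.5 %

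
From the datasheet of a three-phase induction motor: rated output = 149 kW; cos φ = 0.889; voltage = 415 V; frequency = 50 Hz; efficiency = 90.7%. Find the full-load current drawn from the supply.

P_out = 149 kW = 149000 W
P_in = P_out / η = 149000 / 0.907 = 164278 W
I_L = P_in / (√3·V_L·cosφ) = 164278 / (1.732 × 415 × 0.889) = 257 A

257 A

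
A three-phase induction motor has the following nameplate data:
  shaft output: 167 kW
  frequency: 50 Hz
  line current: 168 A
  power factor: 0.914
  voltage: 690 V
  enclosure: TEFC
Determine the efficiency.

91.0 %

P_out = 167 kW = 167000 W
P_in = √3·V_L·I_L·cosφ = 1.732 × 690 × 168 × 0.914 = 183507 W
η = P_out / P_in = 167000 / 183507 = 0.910 = 91.0%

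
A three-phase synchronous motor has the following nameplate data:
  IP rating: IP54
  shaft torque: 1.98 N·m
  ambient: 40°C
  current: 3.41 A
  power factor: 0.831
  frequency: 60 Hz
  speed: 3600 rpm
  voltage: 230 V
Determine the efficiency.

66.1 %

ω = 2π × 3600/60 = 377 rad/s; P_out = τω = 1.98 × 377 = 746 W
P_in = √3·V_L·I_L·cosφ = 1.732 × 230 × 3.41 × 0.831 = 1129 W
η = P_out / P_in = 746 / 1129 = 0.661 = 66.1%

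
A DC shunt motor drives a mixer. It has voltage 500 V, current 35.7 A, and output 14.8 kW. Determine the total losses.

P_in = V·I = 500×35.7 = 17850 W
P_out = 14800 W
Losses = P_in − P_out = 17850 − 14800 = 3050 W

3.05 kW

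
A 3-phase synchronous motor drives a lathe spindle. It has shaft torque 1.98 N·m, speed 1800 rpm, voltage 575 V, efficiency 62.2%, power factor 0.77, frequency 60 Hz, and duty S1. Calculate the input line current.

0.782 A

ω = 2π×1800/60 = 188.5 rad/s; P_out = τω = 1.98 × 188.5 = 373 W
P_in = P_out / η = 373 / 0.622 = 600 W
I_L = P_in / (√3·V_L·cosφ) = 600 / (1.732 × 575 × 0.77) = 0.782 A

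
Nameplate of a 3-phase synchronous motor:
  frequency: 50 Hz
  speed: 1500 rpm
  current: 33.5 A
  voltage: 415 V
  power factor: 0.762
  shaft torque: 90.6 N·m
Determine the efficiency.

77.6 %

ω = 2π × 1500/60 = 157.1 rad/s; P_out = τω = 90.6 × 157.1 = 14233 W
P_in = √3·V_L·I_L·cosφ = 1.732 × 415 × 33.5 × 0.762 = 18348 W
η = P_out / P_in = 14233 / 18348 = 0.776 = 77.6%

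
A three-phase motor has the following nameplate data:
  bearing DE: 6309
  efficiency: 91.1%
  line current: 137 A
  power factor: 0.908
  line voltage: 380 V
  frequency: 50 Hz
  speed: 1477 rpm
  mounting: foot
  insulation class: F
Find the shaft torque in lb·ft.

P_in = √3·V·I·cosφ = 1.732 × 380 × 137 × 0.908 = 81872 W
P_out = η·P_in = 0.911 × 81872 = 74585 W
n = 1477 rpm
ω = 2π×1477/60 = 154.7 rad/s
τ = P_out/ω = 74585/154.7 = 482.1 N·m
In lb·ft: 482.1/1.356 = 356 lb·ft

356 lb·ft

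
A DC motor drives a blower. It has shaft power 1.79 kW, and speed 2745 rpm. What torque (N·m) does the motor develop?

6.23 N·m

ω = 2π × 2745/60 = 287.5 rad/s
τ = P/ω = 1790/287.5 = 6.23 N·m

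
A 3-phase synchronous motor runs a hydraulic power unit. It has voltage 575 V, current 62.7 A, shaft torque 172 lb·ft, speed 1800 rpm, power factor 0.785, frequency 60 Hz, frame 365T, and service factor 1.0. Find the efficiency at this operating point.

τ = 172 lb·ft × 1.356 = 233.2 N·m
ω = 2π × 1800/60 = 188.5 rad/s; P_out = τω = 233.2 × 188.5 = 43958 W
P_in = √3·V_L·I_L·cosφ = 1.732 × 575 × 62.7 × 0.785 = 49018 W
η = P_out / P_in = 43958 / 49018 = 0.897 = 89.7%

89.7 %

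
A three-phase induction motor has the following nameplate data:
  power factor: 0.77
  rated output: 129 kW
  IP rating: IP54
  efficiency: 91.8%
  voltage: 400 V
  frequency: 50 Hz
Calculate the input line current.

P_out = 129 kW = 129000 W
P_in = P_out / η = 129000 / 0.918 = 140523 W
I_L = P_in / (√3·V_L·cosφ) = 140523 / (1.732 × 400 × 0.77) = 263 A

263 A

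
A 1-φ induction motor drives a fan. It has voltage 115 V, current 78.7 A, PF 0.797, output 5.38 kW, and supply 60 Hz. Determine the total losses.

1.83 kW

P_in = V·I·cosφ = 115×78.7×0.797 = 7213 W
P_out = 5380 W
Losses = P_in − P_out = 7213 − 5380 = 1833 W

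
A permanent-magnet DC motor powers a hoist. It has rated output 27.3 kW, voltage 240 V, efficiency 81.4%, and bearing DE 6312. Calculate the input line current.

P_out = 27.3 kW = 27300 W
P_in = P_out / η = 27300 / 0.814 = 33538 W
I = P_in / V = 33538 / 240 = 140 A

140 A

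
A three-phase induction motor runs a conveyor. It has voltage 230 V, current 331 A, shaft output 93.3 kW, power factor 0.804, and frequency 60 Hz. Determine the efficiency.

P_out = 93.3 kW = 93300 W
P_in = √3·V_L·I_L·cosφ = 1.732 × 230 × 331 × 0.804 = 106013 W
η = P_out / P_in = 93300 / 106013 = 0.880 = 88.0%

88.0 %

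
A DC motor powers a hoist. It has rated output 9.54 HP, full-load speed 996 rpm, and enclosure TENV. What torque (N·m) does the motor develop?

P_out = 9.54 × 746 = 7117 W
ω = 2π × 996/60 = 104.3 rad/s
τ = P_out/ω = 7117/104.3 = 68.2 N·m

68.2 N·m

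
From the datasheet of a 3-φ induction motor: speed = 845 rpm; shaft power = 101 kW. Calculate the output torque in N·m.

ω = 2π × 845/60 = 88.49 rad/s
τ = P/ω = 101000/88.49 = 1140 N·m

1140 N·m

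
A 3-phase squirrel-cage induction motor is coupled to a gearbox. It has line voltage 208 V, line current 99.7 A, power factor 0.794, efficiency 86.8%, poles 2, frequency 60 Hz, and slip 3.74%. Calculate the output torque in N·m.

68.2 N·m

P_in = √3·V·I·cosφ = 1.732 × 208 × 99.7 × 0.794 = 28519 W
P_out = η·P_in = 0.868 × 28519 = 24754 W
n_s = 120×60/2 = 3600 rpm; n = 3600×(1−0.0374) = 3465 rpm
ω = 2π×3465/60 = 362.9 rad/s
τ = P_out/ω = 24754/362.9 = 68.2 N·m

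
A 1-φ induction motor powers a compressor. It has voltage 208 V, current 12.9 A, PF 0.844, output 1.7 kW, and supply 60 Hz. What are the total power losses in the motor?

P_in = V·I·cosφ = 208×12.9×0.844 = 2265 W
P_out = 1700 W
Losses = P_in − P_out = 2265 − 1700 = 565 W

565 W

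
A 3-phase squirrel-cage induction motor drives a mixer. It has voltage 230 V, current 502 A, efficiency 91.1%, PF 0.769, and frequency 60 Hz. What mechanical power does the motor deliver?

140 kW

P_in = √3·V·I·cosφ = 1.732 × 230 × 502 × 0.769 = 153782 W
P_out = η·P_in = 0.911 × 153782 = 140095 W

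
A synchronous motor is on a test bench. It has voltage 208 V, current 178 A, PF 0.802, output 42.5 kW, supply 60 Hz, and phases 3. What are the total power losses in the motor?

8.93 kW

P_in = √3·V·I·cosφ = 1.732×208×178×0.802 = 51429 W
P_out = 42500 W
Losses = P_in − P_out = 51429 − 42500 = 8929 W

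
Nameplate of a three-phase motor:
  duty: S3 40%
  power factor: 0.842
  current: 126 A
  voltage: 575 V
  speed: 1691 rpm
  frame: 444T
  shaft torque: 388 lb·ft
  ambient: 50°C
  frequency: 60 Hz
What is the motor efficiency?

88.2 %

τ = 388 lb·ft × 1.356 = 526.1 N·m
ω = 2π × 1691/60 = 177.1 rad/s; P_out = τω = 526.1 × 177.1 = 93172 W
P_in = √3·V_L·I_L·cosφ = 1.732 × 575 × 126 × 0.842 = 105657 W
η = P_out / P_in = 93172 / 105657 = 0.882 = 88.2%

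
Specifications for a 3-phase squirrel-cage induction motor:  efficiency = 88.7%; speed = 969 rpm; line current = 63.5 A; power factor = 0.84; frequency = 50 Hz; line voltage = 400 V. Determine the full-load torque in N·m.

P_in = √3·V·I·cosφ = 1.732 × 400 × 63.5 × 0.84 = 36954 W
P_out = η·P_in = 0.887 × 36954 = 32778 W
n = 969 rpm
ω = 2π×969/60 = 101.5 rad/s
τ = P_out/ω = 32778/101.5 = 323 N·m

323 N·m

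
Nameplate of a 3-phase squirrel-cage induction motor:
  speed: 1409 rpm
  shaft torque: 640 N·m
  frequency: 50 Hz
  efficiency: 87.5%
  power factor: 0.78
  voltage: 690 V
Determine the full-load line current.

116 A

ω = 2π×1409/60 = 147.6 rad/s; P_out = τω = 640 × 147.6 = 94464 W
P_in = P_out / η = 94464 / 0.875 = 107959 W
I_L = P_in / (√3·V_L·cosφ) = 107959 / (1.732 × 690 × 0.78) = 116 A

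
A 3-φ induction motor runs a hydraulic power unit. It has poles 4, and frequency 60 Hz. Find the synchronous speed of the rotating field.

1800 rpm

n_s = 120f/p = 120×60/4 = 1800 rpm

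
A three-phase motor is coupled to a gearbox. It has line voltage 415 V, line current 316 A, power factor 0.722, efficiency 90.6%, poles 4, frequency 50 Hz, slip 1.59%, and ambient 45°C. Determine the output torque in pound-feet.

P_in = √3·V·I·cosφ = 1.732 × 415 × 316 × 0.722 = 163991 W
P_out = η·P_in = 0.906 × 163991 = 148576 W
n_s = 120×50/4 = 1500 rpm; n = 1500×(1−0.0159) = 1476 rpm
ω = 2π×1476/60 = 154.6 rad/s
τ = P_out/ω = 148576/154.6 = 961 N·m
In lb·ft: 961/1.356 = 709 lb·ft

709 lb·ft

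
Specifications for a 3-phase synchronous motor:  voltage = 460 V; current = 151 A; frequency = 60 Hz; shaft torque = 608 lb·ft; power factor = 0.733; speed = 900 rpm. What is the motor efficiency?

τ = 608 lb·ft × 1.356 = 824.4 N·m
ω = 2π × 900/60 = 94.25 rad/s; P_out = τω = 824.4 × 94.25 = 77700 W
P_in = √3·V_L·I_L·cosφ = 1.732 × 460 × 151 × 0.733 = 88183 W
η = P_out / P_in = 77700 / 88183 = 0.881 = 88.1%

88.1 %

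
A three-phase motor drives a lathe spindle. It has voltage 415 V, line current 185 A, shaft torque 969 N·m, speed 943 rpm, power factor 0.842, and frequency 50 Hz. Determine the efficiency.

ω = 2π × 943/60 = 98.75 rad/s; P_out = τω = 969 × 98.75 = 95689 W
P_in = √3·V_L·I_L·cosφ = 1.732 × 415 × 185 × 0.842 = 111964 W
η = P_out / P_in = 95689 / 111964 = 0.855 = 85.5%

85.5 %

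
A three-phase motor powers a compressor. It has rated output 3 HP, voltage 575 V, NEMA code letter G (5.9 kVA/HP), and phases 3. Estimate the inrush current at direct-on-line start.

17.8 A

S_LR = 5.9 × 3 = 17.7 kVA
I_LR = S_LR/(√3·V_L) = 17700/(1.732×575) = 17.8 A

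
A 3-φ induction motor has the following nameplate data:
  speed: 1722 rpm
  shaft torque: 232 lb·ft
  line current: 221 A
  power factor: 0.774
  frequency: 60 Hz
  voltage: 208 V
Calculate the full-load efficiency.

τ = 232 lb·ft × 1.356 = 314.6 N·m
ω = 2π × 1722/60 = 180.3 rad/s; P_out = τω = 314.6 × 180.3 = 56722 W
P_in = √3·V_L·I_L·cosφ = 1.732 × 208 × 221 × 0.774 = 61623 W
η = P_out / P_in = 56722 / 61623 = 0.920 = 92.0%

92.0 %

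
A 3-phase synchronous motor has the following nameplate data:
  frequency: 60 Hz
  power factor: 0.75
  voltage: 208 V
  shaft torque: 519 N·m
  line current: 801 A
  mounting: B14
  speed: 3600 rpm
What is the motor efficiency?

90.4 %

ω = 2π × 3600/60 = 377 rad/s; P_out = τω = 519 × 377 = 195663 W
P_in = √3·V_L·I_L·cosφ = 1.732 × 208 × 801 × 0.75 = 216424 W
η = P_out / P_in = 195663 / 216424 = 0.904 = 90.4%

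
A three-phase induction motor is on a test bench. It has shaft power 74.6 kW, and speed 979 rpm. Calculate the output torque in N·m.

728 N·m

ω = 2π × 979/60 = 102.5 rad/s
τ = P/ω = 74600/102.5 = 728 N·m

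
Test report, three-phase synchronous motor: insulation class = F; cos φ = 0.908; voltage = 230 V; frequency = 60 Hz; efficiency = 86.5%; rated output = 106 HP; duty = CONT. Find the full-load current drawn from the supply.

253 A

P_out = 106 × 746 = 79076 W
P_in = P_out / η = 79076 / 0.865 = 91417 W
I_L = P_in / (√3·V_L·cosφ) = 91417 / (1.732 × 230 × 0.908) = 253 A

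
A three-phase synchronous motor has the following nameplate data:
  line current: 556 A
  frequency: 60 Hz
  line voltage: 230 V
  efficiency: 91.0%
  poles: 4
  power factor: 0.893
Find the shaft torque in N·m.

P_in = √3·V·I·cosφ = 1.732 × 230 × 556 × 0.893 = 197789 W
P_out = η·P_in = 0.91 × 197789 = 179988 W
n = n_s = 120×60/4 = 1800 rpm (synchronous)
ω = 2π×1800/60 = 188.5 rad/s
τ = P_out/ω = 179988/188.5 = 955 N·m

955 N·m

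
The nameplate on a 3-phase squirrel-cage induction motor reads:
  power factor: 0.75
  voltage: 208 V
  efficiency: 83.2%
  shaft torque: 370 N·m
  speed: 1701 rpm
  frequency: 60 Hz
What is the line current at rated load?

293 A

ω = 2π×1701/60 = 178.1 rad/s; P_out = τω = 370 × 178.1 = 65897 W
P_in = P_out / η = 65897 / 0.832 = 79203 W
I_L = P_in / (√3·V_L·cosφ) = 79203 / (1.732 × 208 × 0.75) = 293 A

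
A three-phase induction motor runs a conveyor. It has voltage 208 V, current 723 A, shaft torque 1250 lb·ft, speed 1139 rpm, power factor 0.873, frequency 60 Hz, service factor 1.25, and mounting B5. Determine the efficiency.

88.9 %

τ = 1250 lb·ft × 1.356 = 1695 N·m
ω = 2π × 1139/60 = 119.3 rad/s; P_out = τω = 1695 × 119.3 = 202214 W
P_in = √3·V_L·I_L·cosφ = 1.732 × 208 × 723 × 0.873 = 227386 W
η = P_out / P_in = 202214 / 227386 = 0.889 = 88.9%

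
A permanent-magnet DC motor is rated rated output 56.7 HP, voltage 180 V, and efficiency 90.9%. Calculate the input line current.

259 A

P_out = 56.7 × 746 = 42298 W
P_in = P_out / η = 42298 / 0.909 = 46532 W
I = P_in / V = 46532 / 180 = 259 A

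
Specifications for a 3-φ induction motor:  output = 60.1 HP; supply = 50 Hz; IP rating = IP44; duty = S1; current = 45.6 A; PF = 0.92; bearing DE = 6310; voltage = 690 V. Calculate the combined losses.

P_in = √3·V·I·cosφ = 1.732×690×45.6×0.92 = 50136 W
P_out = 60.1×746 = 44835 W
Losses = P_in − P_out = 50136 − 44835 = 5301 W

5300 W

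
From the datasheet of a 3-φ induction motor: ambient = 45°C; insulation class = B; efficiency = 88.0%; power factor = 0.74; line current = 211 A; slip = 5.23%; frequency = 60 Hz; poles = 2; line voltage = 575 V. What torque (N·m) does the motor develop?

383 N·m

P_in = √3·V·I·cosφ = 1.732 × 575 × 211 × 0.74 = 155500 W
P_out = η·P_in = 0.88 × 155500 = 136840 W
n_s = 120×60/2 = 3600 rpm; n = 3600×(1−0.0523) = 3412 rpm
ω = 2π×3412/60 = 357.3 rad/s
τ = P_out/ω = 136840/357.3 = 383 N·m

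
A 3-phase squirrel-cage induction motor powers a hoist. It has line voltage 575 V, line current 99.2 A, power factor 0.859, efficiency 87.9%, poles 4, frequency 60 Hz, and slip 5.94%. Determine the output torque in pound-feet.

P_in = √3·V·I·cosφ = 1.732 × 575 × 99.2 × 0.859 = 84863 W
P_out = η·P_in = 0.879 × 84863 = 74595 W
n_s = 120×60/4 = 1800 rpm; n = 1800×(1−0.0594) = 1693 rpm
ω = 2π×1693/60 = 177.3 rad/s
τ = P_out/ω = 74595/177.3 = 420.7 N·m
In lb·ft: 420.7/1.356 = 310 lb·ft

310 lb·ft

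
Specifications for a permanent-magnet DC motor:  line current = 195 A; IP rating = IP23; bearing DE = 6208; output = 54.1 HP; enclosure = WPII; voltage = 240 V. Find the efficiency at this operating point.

86.2 %

P_out = 54.1 × 746 = 40359 W
P_in = V·I = 240 × 195 = 46800 W
η = P_out / P_in = 40359 / 46800 = 0.862 = 86.2%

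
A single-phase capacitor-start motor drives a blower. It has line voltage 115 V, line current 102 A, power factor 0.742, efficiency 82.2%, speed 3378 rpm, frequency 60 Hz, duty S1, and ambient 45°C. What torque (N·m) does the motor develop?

P_in = V·I·cosφ = 115 × 102 × 0.742 = 8704 W
P_out = η·P_in = 0.822 × 8704 = 7155 W
n = 3378 rpm
ω = 2π×3378/60 = 353.7 rad/s
τ = P_out/ω = 7155/353.7 = 20.2 N·m

20.2 N·m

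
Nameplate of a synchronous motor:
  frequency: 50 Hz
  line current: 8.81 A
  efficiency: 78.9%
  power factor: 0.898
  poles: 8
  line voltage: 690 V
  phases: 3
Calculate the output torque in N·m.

95 N·m

P_in = √3·V·I·cosφ = 1.732 × 690 × 8.81 × 0.898 = 9455 W
P_out = η·P_in = 0.789 × 9455 = 7460 W
n = n_s = 120×50/8 = 750 rpm (synchronous)
ω = 2π×750/60 = 78.54 rad/s
τ = P_out/ω = 7460/78.54 = 95 N·m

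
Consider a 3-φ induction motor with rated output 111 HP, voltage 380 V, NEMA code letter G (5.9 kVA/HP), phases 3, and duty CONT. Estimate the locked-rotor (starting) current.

S_LR = 5.9 × 111 = 654.9 kVA
I_LR = S_LR/(√3·V_L) = 654900/(1.732×380) = 995 A

995 A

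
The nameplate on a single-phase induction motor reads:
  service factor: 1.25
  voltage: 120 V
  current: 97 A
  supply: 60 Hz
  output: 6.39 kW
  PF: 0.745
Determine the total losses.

2280 W

P_in = V·I·cosφ = 120×97×0.745 = 8672 W
P_out = 6390 W
Losses = P_in − P_out = 8672 − 6390 = 2282 W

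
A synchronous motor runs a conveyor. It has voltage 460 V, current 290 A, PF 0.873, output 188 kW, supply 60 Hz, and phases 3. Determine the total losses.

13700 W

P_in = √3·V·I·cosφ = 1.732×460×290×0.873 = 201706 W
P_out = 188000 W
Losses = P_in − P_out = 201706 − 188000 = 13706 W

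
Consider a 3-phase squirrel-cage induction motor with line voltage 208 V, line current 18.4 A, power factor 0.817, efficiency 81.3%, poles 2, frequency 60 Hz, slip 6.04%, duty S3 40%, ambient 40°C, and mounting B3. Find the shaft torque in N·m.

12.4 N·m

P_in = √3·V·I·cosφ = 1.732 × 208 × 18.4 × 0.817 = 5416 W
P_out = η·P_in = 0.813 × 5416 = 4403 W
n_s = 120×60/2 = 3600 rpm; n = 3600×(1−0.0604) = 3383 rpm
ω = 2π×3383/60 = 354.3 rad/s
τ = P_out/ω = 4403/354.3 = 12.4 N·m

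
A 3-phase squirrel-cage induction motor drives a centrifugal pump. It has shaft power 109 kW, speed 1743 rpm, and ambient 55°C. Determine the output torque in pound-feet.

ω = 2π × 1743/60 = 182.5 rad/s
τ = P/ω = 109000/182.5 = 597.3 N·m
In lb·ft: 597.3/1.356 = 440 lb·ft

440 lb·ft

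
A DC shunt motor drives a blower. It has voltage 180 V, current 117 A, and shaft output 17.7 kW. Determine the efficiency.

P_out = 17.7 kW = 17700 W
P_in = V·I = 180 × 117 = 21060 W
η = P_out / P_in = 17700 / 21060 = 0.840 = 84.0%

84.0 %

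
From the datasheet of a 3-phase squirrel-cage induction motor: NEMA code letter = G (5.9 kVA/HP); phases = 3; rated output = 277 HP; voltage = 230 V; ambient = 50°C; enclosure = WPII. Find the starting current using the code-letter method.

4100 A

S_LR = 5.9 × 277 = 1634.3 kVA
I_LR = S_LR/(√3·V_L) = 1634300/(1.732×230) = 4100 A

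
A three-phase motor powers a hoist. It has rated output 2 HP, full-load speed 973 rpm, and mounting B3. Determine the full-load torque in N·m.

P_out = 2 × 746 = 1492 W
ω = 2π × 973/60 = 101.9 rad/s
τ = P_out/ω = 1492/101.9 = 14.6 N·m

14.6 N·m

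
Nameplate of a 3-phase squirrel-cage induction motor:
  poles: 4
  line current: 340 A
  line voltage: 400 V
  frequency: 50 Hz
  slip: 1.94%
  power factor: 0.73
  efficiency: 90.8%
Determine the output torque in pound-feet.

P_in = √3·V·I·cosφ = 1.732 × 400 × 340 × 0.73 = 171953 W
P_out = η·P_in = 0.908 × 171953 = 156133 W
n_s = 120×50/4 = 1500 rpm; n = 1500×(1−0.0194) = 1471 rpm
ω = 2π×1471/60 = 154 rad/s
τ = P_out/ω = 156133/154 = 1014 N·m
In lb·ft: 1014/1.356 = 748 lb·ft

748 lb·ft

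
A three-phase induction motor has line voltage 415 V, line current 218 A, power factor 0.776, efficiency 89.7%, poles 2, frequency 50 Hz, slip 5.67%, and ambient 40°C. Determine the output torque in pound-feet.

271 lb·ft

P_in = √3·V·I·cosφ = 1.732 × 415 × 218 × 0.776 = 121595 W
P_out = η·P_in = 0.897 × 121595 = 109071 W
n_s = 120×50/2 = 3000 rpm; n = 3000×(1−0.0567) = 2830 rpm
ω = 2π×2830/60 = 296.4 rad/s
τ = P_out/ω = 109071/296.4 = 368 N·m
In lb·ft: 368/1.356 = 271 lb·ft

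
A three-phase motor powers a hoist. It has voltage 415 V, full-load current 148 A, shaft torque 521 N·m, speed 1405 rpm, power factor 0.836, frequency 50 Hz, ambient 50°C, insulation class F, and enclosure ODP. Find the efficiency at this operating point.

86.2 %

ω = 2π × 1405/60 = 147.1 rad/s; P_out = τω = 521 × 147.1 = 76639 W
P_in = √3·V_L·I_L·cosφ = 1.732 × 415 × 148 × 0.836 = 88933 W
η = P_out / P_in = 76639 / 88933 = 0.862 = 86.2%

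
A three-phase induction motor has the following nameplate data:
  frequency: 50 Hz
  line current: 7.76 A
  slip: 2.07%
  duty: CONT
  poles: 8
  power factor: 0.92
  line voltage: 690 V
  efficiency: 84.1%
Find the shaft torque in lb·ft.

68.8 lb·ft

P_in = √3·V·I·cosφ = 1.732 × 690 × 7.76 × 0.92 = 8532 W
P_out = η·P_in = 0.841 × 8532 = 7175 W
n_s = 120×50/8 = 750 rpm; n = 750×(1−0.0207) = 734 rpm
ω = 2π×734/60 = 76.86 rad/s
τ = P_out/ω = 7175/76.86 = 93.35 N·m
In lb·ft: 93.35/1.356 = 68.8 lb·ft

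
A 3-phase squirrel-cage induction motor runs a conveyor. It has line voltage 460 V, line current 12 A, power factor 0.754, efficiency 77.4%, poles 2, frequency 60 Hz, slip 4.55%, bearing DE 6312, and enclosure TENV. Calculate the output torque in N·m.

P_in = √3·V·I·cosφ = 1.732 × 460 × 12 × 0.754 = 7209 W
P_out = η·P_in = 0.774 × 7209 = 5580 W
n_s = 120×60/2 = 3600 rpm; n = 3600×(1−0.0455) = 3436 rpm
ω = 2π×3436/60 = 359.8 rad/s
τ = P_out/ω = 5580/359.8 = 15.5 N·m

15.5 N·m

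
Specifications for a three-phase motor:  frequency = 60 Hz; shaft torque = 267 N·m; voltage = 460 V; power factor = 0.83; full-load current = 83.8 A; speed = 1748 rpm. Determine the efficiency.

88.2 %

ω = 2π × 1748/60 = 183.1 rad/s; P_out = τω = 267 × 183.1 = 48888 W
P_in = √3·V_L·I_L·cosφ = 1.732 × 460 × 83.8 × 0.83 = 55415 W
η = P_out / P_in = 48888 / 55415 = 0.882 = 88.2%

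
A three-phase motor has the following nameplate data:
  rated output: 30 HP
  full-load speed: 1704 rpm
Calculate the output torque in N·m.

P_out = 30 × 746 = 22380 W
ω = 2π × 1704/60 = 178.4 rad/s
τ = P_out/ω = 22380/178.4 = 125 N·m

125 N·m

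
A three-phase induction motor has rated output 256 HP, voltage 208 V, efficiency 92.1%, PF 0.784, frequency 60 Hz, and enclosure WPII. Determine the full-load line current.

P_out = 256 × 746 = 190976 W
P_in = P_out / η = 190976 / 0.921 = 207357 W
I_L = P_in / (√3·V_L·cosφ) = 207357 / (1.732 × 208 × 0.784) = 734 A

734 A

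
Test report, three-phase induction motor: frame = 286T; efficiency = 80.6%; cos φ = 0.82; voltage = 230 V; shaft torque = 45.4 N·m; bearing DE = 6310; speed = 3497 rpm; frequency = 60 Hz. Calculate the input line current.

ω = 2π×3497/60 = 366.2 rad/s; P_out = τω = 45.4 × 366.2 = 16625 W
P_in = P_out / η = 16625 / 0.806 = 20627 W
I_L = P_in / (√3·V_L·cosφ) = 20627 / (1.732 × 230 × 0.82) = 63.1 A

63.1 A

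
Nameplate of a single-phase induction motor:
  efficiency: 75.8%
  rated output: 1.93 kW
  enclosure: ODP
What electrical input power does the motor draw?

2.55 kW

P_out = 1930 W
P_in = P_out/η = 1930/0.758 = 2546 W = 2.55 kW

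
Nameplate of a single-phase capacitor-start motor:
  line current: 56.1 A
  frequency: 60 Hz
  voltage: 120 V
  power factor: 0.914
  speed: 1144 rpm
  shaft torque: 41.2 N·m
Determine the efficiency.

80.2 %

ω = 2π × 1144/60 = 119.8 rad/s; P_out = τω = 41.2 × 119.8 = 4936 W
P_in = V·I·cosφ = 120 × 56.1 × 0.914 = 6153 W
η = P_out / P_in = 4936 / 6153 = 0.802 = 80.2%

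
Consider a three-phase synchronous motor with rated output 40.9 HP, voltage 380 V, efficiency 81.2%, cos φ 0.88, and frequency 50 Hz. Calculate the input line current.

P_out = 40.9 × 746 = 30511 W
P_in = P_out / η = 30511 / 0.812 = 37575 W
I_L = P_in / (√3·V_L·cosφ) = 37575 / (1.732 × 380 × 0.88) = 64.9 A

64.9 A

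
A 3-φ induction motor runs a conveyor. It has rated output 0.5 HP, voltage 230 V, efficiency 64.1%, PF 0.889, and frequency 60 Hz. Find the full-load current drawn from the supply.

P_out = 0.5 × 746 = 373 W
P_in = P_out / η = 373 / 0.641 = 582 W
I_L = P_in / (√3·V_L·cosφ) = 582 / (1.732 × 230 × 0.889) = 1.64 A

1.64 A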